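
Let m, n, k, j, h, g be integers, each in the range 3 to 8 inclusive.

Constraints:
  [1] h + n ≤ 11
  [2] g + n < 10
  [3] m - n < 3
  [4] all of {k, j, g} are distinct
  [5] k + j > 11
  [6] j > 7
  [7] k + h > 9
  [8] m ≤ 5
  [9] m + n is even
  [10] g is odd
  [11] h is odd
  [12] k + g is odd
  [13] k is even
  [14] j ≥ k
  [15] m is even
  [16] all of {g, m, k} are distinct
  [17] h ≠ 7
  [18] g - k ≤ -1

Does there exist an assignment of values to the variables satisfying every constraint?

Satisfiable

One satisfying assignment is m = 4, n = 4, k = 6, j = 8, h = 5, g = 5.
For the less obvious constraints — constraint 1: h + n = 9; constraint 2: g + n = 9 — and the others hold by inspection.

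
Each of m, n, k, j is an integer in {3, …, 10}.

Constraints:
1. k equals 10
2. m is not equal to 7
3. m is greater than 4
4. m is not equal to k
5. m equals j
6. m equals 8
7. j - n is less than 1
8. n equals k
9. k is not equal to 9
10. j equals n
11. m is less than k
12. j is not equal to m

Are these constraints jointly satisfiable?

Constraint 6 fixes m = 8 and constraint 1 fixes k = 10. Constraints 5, 8, and 10 give m = j = n = k, so m = k. But 8 ≠ 10 — contradiction.

Unsatisfiable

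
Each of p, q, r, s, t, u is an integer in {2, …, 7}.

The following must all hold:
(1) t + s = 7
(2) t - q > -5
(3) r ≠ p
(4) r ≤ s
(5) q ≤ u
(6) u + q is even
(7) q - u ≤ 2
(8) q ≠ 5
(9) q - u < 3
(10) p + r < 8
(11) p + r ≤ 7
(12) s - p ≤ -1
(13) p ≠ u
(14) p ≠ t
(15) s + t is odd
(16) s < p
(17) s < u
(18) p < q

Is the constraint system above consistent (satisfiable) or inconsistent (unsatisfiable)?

Take p = 4, q = 7, r = 2, s = 2, t = 5, u = 7. Then constraint 1: t + s = 7; constraint 2: t - q = -2; constraint 7: q - u = 0, and every other listed constraint is also met.

Satisfiable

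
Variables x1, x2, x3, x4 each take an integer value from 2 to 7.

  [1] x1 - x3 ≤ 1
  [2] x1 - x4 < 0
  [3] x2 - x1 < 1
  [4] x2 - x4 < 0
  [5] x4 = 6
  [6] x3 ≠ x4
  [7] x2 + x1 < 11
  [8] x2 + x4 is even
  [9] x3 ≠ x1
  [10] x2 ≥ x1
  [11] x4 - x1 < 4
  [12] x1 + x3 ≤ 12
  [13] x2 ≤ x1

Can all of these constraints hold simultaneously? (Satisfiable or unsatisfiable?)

Satisfiable

Setting (x1, x2, x3, x4) = (4, 4, 5, 6) satisfies everything: constraint 1: x1 - x3 = -1; constraint 2: x1 - x4 = -2, and the others follow.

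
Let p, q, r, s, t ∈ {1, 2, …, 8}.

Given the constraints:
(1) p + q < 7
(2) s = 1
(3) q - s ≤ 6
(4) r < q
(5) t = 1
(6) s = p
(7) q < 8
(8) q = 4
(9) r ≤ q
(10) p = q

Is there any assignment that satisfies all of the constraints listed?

Unsatisfiable

Constraint 2 fixes s = 1 and constraint 8 fixes q = 4. Constraints 6 and 10 give s = p = q, so s = q. But 1 ≠ 4 — contradiction.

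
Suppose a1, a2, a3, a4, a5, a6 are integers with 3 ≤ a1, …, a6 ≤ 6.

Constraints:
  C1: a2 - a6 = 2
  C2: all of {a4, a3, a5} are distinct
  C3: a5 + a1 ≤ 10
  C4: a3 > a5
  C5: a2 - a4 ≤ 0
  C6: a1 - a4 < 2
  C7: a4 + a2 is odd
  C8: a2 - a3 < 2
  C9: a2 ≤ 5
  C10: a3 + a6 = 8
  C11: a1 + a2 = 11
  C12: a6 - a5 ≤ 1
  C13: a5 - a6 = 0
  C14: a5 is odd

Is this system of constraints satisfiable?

Take a1 = 6, a2 = 5, a3 = 5, a4 = 6, a5 = 3, a6 = 3. Then constraint 1: a2 - a6 = 2; constraint 3: a5 + a1 = 9; constraint 5: a2 - a4 = -1, and every other listed constraint is also met.

Satisfiable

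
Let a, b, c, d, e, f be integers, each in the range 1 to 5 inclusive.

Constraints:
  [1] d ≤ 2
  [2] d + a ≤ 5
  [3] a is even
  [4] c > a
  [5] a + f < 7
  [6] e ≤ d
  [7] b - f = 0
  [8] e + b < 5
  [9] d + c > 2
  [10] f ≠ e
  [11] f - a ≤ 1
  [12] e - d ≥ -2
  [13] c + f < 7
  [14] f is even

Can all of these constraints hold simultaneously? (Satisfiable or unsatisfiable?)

Setting (a, b, c, d, e, f) = (2, 2, 4, 1, 1, 2) satisfies everything: constraint 2: d + a = 3; constraint 5: a + f = 4, and the others follow.

Satisfiable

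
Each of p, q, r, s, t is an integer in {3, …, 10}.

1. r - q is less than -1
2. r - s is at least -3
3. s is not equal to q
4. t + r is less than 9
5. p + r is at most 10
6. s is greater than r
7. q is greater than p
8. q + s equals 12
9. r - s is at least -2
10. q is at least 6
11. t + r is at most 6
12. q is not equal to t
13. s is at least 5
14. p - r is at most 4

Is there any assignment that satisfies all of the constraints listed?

Try p = 5, q = 7, r = 3, s = 5, t = 3.
Check constraint 1: r - q = -4; constraint 2: r - s = -2. The remaining constraints are straightforward to verify.

Satisfiable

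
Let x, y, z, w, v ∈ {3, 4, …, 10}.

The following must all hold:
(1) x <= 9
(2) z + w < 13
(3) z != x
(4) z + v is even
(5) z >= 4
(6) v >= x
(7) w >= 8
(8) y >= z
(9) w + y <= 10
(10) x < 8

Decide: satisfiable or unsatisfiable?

Unsatisfiable

From constraint 7: w ≥ 8. From constraints 5 and 8: y ≥ z ≥ 4. Hence w + y ≥ 12. But constraint 9 requires w + y ≤ 10, and 10 < 12. Contradiction.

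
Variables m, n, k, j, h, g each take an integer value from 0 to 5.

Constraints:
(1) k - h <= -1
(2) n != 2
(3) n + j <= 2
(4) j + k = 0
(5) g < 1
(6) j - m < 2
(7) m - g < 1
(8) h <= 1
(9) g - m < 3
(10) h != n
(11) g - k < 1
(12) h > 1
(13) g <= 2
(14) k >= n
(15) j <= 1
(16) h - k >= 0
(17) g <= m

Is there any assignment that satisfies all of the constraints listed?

From constraint 12: h ≥ 2. From constraint 8: h ≤ 1. But 1 < 2, so no value of h works.

Unsatisfiable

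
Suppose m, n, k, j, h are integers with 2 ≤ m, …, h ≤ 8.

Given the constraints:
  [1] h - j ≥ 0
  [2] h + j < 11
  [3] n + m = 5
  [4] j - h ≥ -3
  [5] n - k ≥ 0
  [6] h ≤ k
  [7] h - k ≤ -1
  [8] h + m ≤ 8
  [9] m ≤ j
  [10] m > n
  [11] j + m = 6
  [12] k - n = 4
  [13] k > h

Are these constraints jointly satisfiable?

Unsatisfiable

Constraints 1, 5, 7, 9, and 10 give j ≤ h, h < k, k ≤ n, n < m, m ≤ j. Chaining: j ≤ h < k ≤ n < m ≤ j, which forces j < j — impossible.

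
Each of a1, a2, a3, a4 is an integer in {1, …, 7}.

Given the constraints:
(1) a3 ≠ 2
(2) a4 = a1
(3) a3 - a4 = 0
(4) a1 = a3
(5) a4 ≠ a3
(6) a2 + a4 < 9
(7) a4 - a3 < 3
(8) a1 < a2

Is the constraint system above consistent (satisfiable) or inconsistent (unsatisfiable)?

From constraints 2 and 4, a4 = a1 = a3, so a4 = a3. But constraint 5 says a4 ≠ a3. Contradiction.

Unsatisfiable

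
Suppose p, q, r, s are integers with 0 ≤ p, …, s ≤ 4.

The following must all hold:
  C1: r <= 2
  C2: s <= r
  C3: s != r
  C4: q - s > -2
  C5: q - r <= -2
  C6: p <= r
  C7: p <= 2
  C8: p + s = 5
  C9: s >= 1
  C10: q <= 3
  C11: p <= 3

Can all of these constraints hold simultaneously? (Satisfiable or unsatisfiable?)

Unsatisfiable

From constraint 7: p ≤ 2. From constraints 1 and 2: s ≤ r ≤ 2. Hence p + s ≤ 4. But constraint 8 requires p + s = 5, and 5 > 4. Contradiction.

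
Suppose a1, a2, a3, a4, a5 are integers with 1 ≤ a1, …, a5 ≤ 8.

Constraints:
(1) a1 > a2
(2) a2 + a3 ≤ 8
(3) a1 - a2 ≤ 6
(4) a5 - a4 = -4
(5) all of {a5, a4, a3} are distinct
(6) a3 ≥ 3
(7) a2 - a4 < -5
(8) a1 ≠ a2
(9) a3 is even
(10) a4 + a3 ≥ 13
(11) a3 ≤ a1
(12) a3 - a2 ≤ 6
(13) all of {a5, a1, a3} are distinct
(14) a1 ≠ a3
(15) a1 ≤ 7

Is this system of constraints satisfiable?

Satisfiable

One satisfying assignment is a1 = 7, a2 = 1, a3 = 6, a4 = 7, a5 = 3.
For the less obvious constraints — constraint 2: a2 + a3 = 7; constraint 3: a1 - a2 = 6; constraint 4: a5 - a4 = -4 — and the others hold by inspection.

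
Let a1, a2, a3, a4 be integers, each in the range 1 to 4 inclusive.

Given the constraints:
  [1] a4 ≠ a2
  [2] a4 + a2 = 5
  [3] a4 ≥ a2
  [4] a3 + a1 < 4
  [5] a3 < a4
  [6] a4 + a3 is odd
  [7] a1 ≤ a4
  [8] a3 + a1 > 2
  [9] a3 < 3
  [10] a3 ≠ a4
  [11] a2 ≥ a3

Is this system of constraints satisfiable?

One satisfying assignment is a1 = 1, a2 = 2, a3 = 2, a4 = 3.
For the less obvious constraints — constraint 2: a4 + a2 = 5; constraint 4: a3 + a1 = 3 — and the others hold by inspection.

Satisfiable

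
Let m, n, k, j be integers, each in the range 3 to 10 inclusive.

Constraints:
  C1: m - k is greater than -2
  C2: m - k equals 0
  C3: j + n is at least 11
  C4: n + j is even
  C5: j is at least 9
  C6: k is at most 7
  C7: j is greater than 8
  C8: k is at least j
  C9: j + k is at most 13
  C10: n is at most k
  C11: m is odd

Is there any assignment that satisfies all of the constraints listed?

From constraint 7: j ≥ 9. From constraints 6 and 8: j ≤ k and k ≤ 7, so j ≤ 7. But 7 < 9, so no value of j works.

Unsatisfiable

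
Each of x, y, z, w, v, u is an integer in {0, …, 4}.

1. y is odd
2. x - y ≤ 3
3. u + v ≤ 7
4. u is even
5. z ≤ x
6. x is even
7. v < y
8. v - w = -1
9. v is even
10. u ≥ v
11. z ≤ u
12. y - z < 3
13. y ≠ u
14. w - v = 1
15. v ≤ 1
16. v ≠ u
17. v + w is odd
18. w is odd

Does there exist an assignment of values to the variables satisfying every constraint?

Satisfiable

One satisfying assignment is x = 4, y = 1, z = 0, w = 1, v = 0, u = 4.
For the less obvious constraints — constraint 2: x - y = 3; constraint 3: u + v = 4 — and the others hold by inspection.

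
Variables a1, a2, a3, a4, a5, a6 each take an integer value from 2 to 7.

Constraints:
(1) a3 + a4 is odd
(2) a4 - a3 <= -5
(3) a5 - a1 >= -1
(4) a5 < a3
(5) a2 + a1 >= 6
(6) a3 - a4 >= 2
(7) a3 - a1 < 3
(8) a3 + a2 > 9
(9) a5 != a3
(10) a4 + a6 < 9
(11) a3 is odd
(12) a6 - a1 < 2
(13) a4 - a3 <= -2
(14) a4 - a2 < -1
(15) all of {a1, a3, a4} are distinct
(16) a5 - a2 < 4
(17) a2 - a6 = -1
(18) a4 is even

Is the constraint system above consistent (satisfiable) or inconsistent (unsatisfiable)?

Satisfiable

Try a1 = 5, a2 = 4, a3 = 7, a4 = 2, a5 = 5, a6 = 5.
Check constraint 2: a4 - a3 = -5; constraint 3: a5 - a1 = 0. The remaining constraints are straightforward to verify.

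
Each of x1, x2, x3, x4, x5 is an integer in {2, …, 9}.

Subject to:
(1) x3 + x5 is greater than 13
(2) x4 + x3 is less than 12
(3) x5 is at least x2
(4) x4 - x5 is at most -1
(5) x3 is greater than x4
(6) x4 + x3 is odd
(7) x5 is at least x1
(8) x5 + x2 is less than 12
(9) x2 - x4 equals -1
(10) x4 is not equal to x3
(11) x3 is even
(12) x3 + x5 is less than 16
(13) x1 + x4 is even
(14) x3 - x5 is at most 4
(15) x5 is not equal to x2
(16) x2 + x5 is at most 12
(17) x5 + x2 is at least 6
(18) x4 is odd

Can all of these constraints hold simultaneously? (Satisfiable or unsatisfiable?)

Take x1 = 7, x2 = 2, x3 = 8, x4 = 3, x5 = 7. Then constraint 1: x3 + x5 = 15; constraint 2: x4 + x3 = 11; constraint 4: x4 - x5 = -4, and every other listed constraint is also met.

Satisfiable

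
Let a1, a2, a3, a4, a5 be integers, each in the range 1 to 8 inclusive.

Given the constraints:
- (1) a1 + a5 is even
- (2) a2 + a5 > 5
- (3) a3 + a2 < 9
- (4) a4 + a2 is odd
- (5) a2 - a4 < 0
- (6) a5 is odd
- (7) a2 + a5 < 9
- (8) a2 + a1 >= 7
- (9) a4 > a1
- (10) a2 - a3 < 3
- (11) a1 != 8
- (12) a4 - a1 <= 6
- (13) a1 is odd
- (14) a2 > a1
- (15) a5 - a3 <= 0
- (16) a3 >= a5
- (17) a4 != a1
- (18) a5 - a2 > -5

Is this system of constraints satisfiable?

The assignment a1 = 3, a2 = 5, a3 = 3, a4 = 6, a5 = 1 works:
  constraint 2 holds since a2 + a5 = 6.
  constraint 3 holds since a3 + a2 = 8.
  constraint 5 holds since a2 - a4 = -1.
The rest check out directly.

Satisfiable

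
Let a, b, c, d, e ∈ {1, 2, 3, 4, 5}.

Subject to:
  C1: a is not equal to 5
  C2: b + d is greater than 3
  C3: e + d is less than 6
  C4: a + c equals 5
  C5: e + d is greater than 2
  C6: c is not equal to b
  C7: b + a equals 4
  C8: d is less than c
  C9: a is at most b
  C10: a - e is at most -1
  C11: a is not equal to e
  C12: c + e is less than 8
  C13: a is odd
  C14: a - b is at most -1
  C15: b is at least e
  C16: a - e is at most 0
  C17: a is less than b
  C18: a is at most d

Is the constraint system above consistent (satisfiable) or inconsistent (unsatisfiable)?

Satisfiable

Take a = 1, b = 3, c = 4, d = 3, e = 2. Then constraint 2: b + d = 6; constraint 3: e + d = 5, and every other listed constraint is also met.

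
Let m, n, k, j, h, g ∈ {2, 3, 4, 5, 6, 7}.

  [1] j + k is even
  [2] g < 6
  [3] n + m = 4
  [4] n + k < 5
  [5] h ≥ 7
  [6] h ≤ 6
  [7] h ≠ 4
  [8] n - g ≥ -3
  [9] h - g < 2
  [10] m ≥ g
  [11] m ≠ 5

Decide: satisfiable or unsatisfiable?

Unsatisfiable

From constraint 5: h ≥ 7. From constraint 6: h ≤ 6. But 6 < 7, so no value of h works.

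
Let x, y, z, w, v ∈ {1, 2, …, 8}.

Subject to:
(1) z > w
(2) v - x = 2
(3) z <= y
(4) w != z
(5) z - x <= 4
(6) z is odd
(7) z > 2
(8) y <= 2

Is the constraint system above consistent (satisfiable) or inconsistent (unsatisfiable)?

Unsatisfiable

From constraint 7: z ≥ 3. From constraints 3 and 8: z ≤ y and y ≤ 2, so z ≤ 2. But 2 < 3, so no value of z works.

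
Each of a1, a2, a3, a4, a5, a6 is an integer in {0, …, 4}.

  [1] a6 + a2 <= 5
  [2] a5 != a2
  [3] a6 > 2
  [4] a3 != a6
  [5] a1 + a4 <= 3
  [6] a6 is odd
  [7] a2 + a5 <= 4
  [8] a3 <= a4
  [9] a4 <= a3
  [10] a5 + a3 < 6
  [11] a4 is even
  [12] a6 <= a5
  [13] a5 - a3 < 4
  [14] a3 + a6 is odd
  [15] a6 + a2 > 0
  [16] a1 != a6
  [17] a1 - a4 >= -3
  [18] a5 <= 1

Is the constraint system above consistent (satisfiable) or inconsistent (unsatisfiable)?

Unsatisfiable

From constraint 3: a6 ≥ 3. From constraints 12 and 18: a6 ≤ a5 and a5 ≤ 1, so a6 ≤ 1. But 1 < 3, so no value of a6 works.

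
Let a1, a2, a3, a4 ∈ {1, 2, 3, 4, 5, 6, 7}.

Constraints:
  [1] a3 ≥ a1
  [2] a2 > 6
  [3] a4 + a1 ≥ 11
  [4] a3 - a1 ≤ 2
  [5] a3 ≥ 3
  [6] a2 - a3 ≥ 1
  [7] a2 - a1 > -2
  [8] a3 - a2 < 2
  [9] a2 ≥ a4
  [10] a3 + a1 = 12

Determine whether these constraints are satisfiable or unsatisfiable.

Satisfiable

Take a1 = 6, a2 = 7, a3 = 6, a4 = 5. Then constraint 3: a4 + a1 = 11; constraint 4: a3 - a1 = 0; constraint 6: a2 - a3 = 1, and every other listed constraint is also met.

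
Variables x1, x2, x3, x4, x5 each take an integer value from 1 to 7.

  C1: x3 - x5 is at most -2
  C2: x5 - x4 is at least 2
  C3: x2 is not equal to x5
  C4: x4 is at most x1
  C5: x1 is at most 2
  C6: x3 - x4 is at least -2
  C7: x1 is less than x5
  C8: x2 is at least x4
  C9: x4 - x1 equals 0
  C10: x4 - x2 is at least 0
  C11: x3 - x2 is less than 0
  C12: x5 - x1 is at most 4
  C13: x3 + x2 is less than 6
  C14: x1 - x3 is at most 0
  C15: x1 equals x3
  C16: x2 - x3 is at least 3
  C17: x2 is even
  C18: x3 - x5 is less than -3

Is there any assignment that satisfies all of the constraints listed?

Unsatisfiable

Constraints 2, 10, 12, 14, and 16 give x3 − x1 ≥ 0, x1 − x5 ≥ -4, x5 − x4 ≥ 2, x4 − x2 ≥ 0, x2 − x3 ≥ 3.
Adding all 5 inequalities: the left sides telescope to 0, and the right sides sum to 0 + (-4) + 2 + 0 + 3 = 1. So 0 ≥ 1, which is false.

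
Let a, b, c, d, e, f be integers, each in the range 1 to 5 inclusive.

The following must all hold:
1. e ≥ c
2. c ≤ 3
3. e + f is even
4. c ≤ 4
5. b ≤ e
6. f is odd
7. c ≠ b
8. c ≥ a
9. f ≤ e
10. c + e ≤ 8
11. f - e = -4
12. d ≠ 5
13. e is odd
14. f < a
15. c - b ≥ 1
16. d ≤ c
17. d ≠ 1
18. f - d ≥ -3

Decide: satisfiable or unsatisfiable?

Satisfiable

One satisfying assignment is a = 3, b = 1, c = 3, d = 3, e = 5, f = 1.
For the less obvious constraints — constraint 10: c + e = 8; constraint 11: f - e = -4; constraint 15: c - b = 2 — and the others hold by inspection.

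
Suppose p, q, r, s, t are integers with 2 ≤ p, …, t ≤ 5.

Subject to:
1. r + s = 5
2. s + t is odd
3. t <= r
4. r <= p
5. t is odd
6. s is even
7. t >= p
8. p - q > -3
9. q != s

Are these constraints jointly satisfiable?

Satisfiable

The assignment p = 3, q = 5, r = 3, s = 2, t = 3 works:
  constraint 1 holds since r + s = 5.
  constraint 8 holds since p - q = -2.
The rest check out directly.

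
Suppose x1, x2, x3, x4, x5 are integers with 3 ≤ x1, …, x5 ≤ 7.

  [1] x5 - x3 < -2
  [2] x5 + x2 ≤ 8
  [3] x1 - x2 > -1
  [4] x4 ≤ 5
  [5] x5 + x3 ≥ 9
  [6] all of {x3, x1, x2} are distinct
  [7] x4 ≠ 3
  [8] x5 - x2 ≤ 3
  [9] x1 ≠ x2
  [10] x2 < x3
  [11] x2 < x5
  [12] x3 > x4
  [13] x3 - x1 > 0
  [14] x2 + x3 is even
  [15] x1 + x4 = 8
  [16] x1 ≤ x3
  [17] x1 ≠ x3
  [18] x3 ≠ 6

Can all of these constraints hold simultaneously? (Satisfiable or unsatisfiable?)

Satisfiable

The assignment x1 = 4, x2 = 3, x3 = 7, x4 = 4, x5 = 4 works:
  constraint 1 holds since x5 - x3 = -3.
  constraint 2 holds since x5 + x2 = 7.
  constraint 3 holds since x1 - x2 = 1.
The rest check out directly.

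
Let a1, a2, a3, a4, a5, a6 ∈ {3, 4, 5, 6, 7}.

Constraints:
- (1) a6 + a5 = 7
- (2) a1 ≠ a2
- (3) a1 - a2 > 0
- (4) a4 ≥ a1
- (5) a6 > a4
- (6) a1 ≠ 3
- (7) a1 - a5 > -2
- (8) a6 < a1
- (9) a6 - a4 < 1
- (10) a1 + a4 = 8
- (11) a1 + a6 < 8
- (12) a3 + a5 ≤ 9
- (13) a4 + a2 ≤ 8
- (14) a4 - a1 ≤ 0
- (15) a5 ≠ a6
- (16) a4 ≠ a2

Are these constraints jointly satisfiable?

Unsatisfiable

Constraints 4, 5, and 8 give a4 < a6, a6 < a1, a1 ≤ a4. Chaining: a4 < a6 < a1 ≤ a4, which forces a4 < a4 — impossible.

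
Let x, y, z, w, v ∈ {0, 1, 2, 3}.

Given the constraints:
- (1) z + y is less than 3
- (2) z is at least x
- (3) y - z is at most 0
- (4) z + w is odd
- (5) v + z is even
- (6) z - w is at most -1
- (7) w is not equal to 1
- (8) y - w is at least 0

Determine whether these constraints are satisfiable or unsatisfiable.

Constraints 3, 6, and 8 give y − w ≥ 0, w − z ≥ 1, z − y ≥ 0.
Adding all 3 inequalities: the left sides telescope to 0, and the right sides sum to 0 + 1 + 0 = 1. So 0 ≥ 1, which is false.

Unsatisfiable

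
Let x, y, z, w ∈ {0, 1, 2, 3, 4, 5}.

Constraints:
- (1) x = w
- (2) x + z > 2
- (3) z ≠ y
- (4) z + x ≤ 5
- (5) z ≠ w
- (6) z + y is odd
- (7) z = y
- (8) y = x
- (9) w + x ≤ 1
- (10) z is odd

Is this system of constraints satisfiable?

Unsatisfiable

From constraints 1, 7, and 8, z = y = x = w, so z = w. But constraint 5 says z ≠ w. Contradiction.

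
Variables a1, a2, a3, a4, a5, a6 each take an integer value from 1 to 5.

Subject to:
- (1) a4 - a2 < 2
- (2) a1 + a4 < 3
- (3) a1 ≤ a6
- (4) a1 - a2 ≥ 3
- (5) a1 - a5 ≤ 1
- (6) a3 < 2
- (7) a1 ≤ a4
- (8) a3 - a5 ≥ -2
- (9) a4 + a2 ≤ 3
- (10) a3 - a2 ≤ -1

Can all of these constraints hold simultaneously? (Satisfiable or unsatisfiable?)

Unsatisfiable

Constraints 4, 5, 8, and 10 give a5 − a1 ≥ -1, a1 − a2 ≥ 3, a2 − a3 ≥ 1, a3 − a5 ≥ -2.
Adding all 4 inequalities: the left sides telescope to 0, and the right sides sum to (-1) + 3 + 1 + (-2) = 1. So 0 ≥ 1, which is false.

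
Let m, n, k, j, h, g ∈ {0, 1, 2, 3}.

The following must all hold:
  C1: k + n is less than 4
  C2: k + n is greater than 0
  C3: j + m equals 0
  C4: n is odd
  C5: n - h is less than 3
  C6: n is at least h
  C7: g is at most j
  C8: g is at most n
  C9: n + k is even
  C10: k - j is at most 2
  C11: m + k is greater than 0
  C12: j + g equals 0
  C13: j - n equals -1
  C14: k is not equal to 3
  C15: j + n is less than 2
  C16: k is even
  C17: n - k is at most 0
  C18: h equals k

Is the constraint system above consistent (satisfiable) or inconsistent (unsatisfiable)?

Unsatisfiable

Constraint 4 makes n odd and constraint 16 makes k even, so n + k must be odd. Constraint 9 says n + k is even — contradiction.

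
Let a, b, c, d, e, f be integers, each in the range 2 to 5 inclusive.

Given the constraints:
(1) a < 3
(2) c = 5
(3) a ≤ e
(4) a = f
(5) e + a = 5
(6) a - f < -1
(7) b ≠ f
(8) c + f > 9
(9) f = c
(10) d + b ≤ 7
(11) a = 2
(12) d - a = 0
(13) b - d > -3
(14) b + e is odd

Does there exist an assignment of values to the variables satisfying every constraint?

Unsatisfiable

Constraint 11 fixes a = 2 and constraint 2 fixes c = 5. Constraints 4 and 9 give a = f = c, so a = c. But 2 ≠ 5 — contradiction.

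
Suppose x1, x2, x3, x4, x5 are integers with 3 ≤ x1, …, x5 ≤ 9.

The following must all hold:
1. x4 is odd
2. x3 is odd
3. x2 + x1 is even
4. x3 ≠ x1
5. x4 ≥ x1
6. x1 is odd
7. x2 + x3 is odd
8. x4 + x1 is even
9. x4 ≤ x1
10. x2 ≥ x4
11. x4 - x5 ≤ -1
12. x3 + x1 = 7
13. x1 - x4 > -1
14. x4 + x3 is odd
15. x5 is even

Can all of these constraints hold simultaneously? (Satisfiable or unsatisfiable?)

Unsatisfiable

Constraint 1 makes x4 odd and constraint 2 makes x3 odd, so x4 + x3 must be even. Constraint 14 says x4 + x3 is odd — contradiction.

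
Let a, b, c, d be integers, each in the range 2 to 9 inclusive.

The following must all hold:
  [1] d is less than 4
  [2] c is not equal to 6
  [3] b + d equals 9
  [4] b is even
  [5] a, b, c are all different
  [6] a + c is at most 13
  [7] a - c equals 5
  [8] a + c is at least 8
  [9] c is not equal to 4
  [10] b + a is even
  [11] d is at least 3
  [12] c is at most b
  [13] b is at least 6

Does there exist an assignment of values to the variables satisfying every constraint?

Take a = 8, b = 6, c = 3, d = 3. Then constraint 3: b + d = 9; constraint 6: a + c = 11; constraint 7: a - c = 5, and every other listed constraint is also met.

Satisfiable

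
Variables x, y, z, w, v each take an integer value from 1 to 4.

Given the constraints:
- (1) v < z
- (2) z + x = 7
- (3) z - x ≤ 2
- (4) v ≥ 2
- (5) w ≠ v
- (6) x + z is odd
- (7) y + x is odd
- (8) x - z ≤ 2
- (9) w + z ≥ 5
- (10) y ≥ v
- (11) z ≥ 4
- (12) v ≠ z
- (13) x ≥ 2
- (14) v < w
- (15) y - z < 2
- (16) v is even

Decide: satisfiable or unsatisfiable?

Try x = 3, y = 4, z = 4, w = 4, v = 2.
Check constraint 2: z + x = 7; constraint 3: z - x = 1. The remaining constraints are straightforward to verify.

Satisfiable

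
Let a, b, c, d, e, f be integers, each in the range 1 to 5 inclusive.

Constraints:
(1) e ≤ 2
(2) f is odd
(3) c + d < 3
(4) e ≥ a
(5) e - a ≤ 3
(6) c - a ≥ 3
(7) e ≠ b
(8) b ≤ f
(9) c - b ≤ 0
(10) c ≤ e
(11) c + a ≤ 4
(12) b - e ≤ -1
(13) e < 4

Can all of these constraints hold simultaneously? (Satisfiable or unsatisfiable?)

Unsatisfiable

Constraints 5, 6, 9, and 12 give c − a ≥ 3, a − e ≥ -3, e − b ≥ 1, b − c ≥ 0.
Adding all 4 inequalities: the left sides telescope to 0, and the right sides sum to 3 + (-3) + 1 + 0 = 1. So 0 ≥ 1, which is false.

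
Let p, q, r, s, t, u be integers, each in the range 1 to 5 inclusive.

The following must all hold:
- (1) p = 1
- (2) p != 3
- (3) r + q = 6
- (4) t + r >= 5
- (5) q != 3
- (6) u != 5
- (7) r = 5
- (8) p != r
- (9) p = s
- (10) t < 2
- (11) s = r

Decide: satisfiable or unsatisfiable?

Unsatisfiable

Constraint 1 fixes p = 1 and constraint 7 fixes r = 5. Constraints 9 and 11 give p = s = r, so p = r. But 1 ≠ 5 — contradiction.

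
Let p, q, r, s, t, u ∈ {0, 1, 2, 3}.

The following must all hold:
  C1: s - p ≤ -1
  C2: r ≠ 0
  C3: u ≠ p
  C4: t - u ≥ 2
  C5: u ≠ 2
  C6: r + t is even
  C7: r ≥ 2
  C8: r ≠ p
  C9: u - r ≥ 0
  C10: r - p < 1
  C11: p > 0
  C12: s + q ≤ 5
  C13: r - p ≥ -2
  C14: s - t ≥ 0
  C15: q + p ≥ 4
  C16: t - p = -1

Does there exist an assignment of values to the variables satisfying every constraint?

Constraints 1, 4, 9, 13, and 14 give t − u ≥ 2, u − r ≥ 0, r − p ≥ -2, p − s ≥ 1, s − t ≥ 0.
Adding all 5 inequalities: the left sides telescope to 0, and the right sides sum to 2 + 0 + (-2) + 1 + 0 = 1. So 0 ≥ 1, which is false.

Unsatisfiable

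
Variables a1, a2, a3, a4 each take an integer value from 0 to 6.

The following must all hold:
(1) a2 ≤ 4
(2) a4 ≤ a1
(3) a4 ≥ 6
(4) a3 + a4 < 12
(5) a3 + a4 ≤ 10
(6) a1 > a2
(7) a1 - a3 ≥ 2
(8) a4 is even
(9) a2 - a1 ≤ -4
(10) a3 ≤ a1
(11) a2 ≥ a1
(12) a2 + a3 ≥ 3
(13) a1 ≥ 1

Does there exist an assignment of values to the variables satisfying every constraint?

From constraints 2 and 3: a1 ≥ a4 and a4 ≥ 6, so a1 ≥ 6. From constraints 1 and 11: a1 ≤ a2 and a2 ≤ 4, so a1 ≤ 4. But 4 < 6, so no value of a1 works.

Unsatisfiable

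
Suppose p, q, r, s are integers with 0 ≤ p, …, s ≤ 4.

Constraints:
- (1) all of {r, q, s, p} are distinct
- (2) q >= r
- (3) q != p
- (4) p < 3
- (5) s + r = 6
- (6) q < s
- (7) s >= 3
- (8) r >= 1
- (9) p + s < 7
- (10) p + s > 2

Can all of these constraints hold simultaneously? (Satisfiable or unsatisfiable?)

Try p = 1, q = 3, r = 2, s = 4.
Check constraint 5: s + r = 6; constraint 9: p + s = 5; constraint 10: p + s = 5. The remaining constraints are straightforward to verify.

Satisfiable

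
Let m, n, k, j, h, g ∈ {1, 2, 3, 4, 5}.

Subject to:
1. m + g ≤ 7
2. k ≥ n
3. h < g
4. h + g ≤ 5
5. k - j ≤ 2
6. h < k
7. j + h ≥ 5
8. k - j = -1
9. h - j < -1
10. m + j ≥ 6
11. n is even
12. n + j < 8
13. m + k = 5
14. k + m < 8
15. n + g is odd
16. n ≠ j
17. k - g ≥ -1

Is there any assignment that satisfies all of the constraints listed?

Satisfiable

Take m = 2, n = 2, k = 3, j = 4, h = 1, g = 3. Then constraint 1: m + g = 5; constraint 4: h + g = 4, and every other listed constraint is also met.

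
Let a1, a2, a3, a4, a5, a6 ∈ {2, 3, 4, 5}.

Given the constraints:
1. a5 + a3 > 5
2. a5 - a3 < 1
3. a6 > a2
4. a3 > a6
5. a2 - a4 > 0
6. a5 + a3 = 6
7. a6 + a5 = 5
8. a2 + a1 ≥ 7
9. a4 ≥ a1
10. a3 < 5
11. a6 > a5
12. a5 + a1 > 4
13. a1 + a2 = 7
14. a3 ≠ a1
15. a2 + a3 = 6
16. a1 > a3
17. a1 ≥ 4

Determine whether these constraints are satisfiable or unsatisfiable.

Unsatisfiable

Constraints 3, 4, 5, 9, and 16 give a6 < a3, a3 < a1, a1 ≤ a4, a4 < a2, a2 < a6. Chaining: a6 < a3 < a1 ≤ a4 < a2 < a6, which forces a6 < a6 — impossible.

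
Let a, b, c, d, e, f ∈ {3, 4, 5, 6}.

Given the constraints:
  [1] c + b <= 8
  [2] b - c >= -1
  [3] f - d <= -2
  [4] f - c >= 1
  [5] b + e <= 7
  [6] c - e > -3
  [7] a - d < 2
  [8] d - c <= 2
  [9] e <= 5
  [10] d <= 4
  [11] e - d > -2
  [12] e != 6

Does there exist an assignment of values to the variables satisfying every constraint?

Constraints 3, 4, and 8 give c − d ≥ -2, d − f ≥ 2, f − c ≥ 1.
Adding all 3 inequalities: the left sides telescope to 0, and the right sides sum to (-2) + 2 + 1 = 1. So 0 ≥ 1, which is false.

Unsatisfiable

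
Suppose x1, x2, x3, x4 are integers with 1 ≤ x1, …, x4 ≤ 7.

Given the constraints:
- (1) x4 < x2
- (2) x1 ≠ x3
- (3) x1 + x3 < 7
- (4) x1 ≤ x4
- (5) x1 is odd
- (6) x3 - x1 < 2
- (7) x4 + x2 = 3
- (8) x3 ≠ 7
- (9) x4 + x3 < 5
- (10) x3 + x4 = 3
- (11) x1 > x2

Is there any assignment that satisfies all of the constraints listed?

Constraints 1, 4, and 11 give x1 ≤ x4, x4 < x2, x2 < x1. Chaining: x1 ≤ x4 < x2 < x1, which forces x1 < x1 — impossible.

Unsatisfiable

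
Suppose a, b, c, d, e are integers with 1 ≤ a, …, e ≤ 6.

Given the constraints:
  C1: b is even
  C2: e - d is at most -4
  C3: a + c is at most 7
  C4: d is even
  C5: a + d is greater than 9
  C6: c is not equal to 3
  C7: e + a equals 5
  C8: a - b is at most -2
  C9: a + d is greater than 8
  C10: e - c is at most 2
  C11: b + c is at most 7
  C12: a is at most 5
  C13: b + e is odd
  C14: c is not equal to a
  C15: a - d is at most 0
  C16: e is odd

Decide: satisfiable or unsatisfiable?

Satisfiable

Take a = 4, b = 6, c = 1, d = 6, e = 1. Then constraint 2: e - d = -5; constraint 3: a + c = 5; constraint 5: a + d = 10, and every other listed constraint is also met.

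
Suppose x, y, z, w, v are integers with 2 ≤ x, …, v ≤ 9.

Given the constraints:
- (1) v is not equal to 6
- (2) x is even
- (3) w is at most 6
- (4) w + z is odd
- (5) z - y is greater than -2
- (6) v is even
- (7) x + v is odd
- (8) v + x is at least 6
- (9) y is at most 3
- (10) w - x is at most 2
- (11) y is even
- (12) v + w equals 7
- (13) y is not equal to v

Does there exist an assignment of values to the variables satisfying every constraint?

Unsatisfiable

Constraint 2 makes x even and constraint 6 makes v even, so x + v must be even. Constraint 7 says x + v is odd — contradiction.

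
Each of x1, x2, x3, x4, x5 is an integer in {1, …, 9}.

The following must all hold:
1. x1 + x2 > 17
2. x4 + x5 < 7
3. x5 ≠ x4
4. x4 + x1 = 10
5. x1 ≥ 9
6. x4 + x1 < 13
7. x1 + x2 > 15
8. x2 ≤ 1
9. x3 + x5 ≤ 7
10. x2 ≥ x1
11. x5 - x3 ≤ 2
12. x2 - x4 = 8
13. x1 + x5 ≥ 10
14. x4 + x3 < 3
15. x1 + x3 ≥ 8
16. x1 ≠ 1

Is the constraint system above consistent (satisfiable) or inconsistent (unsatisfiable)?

From constraint 5: x1 ≥ 9. From constraints 8 and 10: x1 ≤ x2 and x2 ≤ 1, so x1 ≤ 1. But 1 < 9, so no value of x1 works.

Unsatisfiable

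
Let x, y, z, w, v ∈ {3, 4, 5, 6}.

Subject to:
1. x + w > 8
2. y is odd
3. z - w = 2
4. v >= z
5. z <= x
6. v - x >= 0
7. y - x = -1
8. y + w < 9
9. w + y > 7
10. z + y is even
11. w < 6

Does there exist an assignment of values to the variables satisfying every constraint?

Satisfiable

One satisfying assignment is x = 6, y = 5, z = 5, w = 3, v = 6.
For the less obvious constraints — constraint 1: x + w = 9; constraint 3: z - w = 2; constraint 6: v - x = 0 — and the others hold by inspection.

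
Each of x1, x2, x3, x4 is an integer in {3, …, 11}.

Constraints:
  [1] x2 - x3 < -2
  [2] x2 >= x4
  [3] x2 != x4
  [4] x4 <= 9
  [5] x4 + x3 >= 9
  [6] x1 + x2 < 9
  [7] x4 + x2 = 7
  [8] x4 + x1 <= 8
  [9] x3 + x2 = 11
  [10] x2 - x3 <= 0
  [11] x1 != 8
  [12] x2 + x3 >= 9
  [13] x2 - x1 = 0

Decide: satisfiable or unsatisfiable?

One satisfying assignment is x1 = 4, x2 = 4, x3 = 7, x4 = 3.
For the less obvious constraints — constraint 1: x2 - x3 = -3; constraint 5: x4 + x3 = 10; constraint 6: x1 + x2 = 8 — and the others hold by inspection.

Satisfiable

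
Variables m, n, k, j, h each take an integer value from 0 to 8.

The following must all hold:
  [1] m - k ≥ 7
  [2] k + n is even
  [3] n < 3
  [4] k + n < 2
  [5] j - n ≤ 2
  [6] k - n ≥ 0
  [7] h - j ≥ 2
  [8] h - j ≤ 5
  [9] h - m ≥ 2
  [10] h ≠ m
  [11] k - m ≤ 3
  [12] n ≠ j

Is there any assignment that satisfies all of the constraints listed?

Constraints 1, 5, 6, 8, and 9 give m − k ≥ 7, k − n ≥ 0, n − j ≥ -2, j − h ≥ -5, h − m ≥ 2.
Adding all 5 inequalities: the left sides telescope to 0, and the right sides sum to 7 + 0 + (-2) + (-5) + 2 = 2. So 0 ≥ 2, which is false.

Unsatisfiable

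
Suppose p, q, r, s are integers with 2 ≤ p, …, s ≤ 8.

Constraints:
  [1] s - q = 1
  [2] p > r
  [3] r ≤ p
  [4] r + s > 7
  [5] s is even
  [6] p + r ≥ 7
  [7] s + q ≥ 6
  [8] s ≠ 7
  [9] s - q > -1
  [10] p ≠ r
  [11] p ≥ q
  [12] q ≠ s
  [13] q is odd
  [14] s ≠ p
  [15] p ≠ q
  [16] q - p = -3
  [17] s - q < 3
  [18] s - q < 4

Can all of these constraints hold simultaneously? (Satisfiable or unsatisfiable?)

Satisfiable

One satisfying assignment is p = 6, q = 3, r = 4, s = 4.
For the less obvious constraints — constraint 1: s - q = 1; constraint 4: r + s = 8 — and the others hold by inspection.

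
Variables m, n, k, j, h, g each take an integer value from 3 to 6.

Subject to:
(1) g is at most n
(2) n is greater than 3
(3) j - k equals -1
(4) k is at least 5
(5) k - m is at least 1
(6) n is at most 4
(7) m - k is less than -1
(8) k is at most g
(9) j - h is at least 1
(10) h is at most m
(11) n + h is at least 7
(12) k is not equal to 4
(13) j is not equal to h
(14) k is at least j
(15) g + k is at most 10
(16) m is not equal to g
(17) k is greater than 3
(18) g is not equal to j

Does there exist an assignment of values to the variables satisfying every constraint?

From constraints 4 and 8: g ≥ k and k ≥ 5, so g ≥ 5. From constraints 1 and 6: g ≤ n and n ≤ 4, so g ≤ 4. But 4 < 5, so no value of g works.

Unsatisfiable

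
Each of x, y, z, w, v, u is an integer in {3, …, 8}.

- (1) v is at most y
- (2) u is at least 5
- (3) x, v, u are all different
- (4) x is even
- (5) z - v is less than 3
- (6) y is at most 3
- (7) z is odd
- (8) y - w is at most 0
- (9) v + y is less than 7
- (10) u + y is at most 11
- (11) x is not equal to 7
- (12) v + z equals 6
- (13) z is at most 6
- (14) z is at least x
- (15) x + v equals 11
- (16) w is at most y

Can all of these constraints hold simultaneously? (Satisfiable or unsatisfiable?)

From constraints 13 and 14: x ≤ z ≤ 6. From constraints 1 and 6: v ≤ y ≤ 3. Hence x + v ≤ 9. But constraint 15 requires x + v = 11, and 11 > 9. Contradiction.

Unsatisfiable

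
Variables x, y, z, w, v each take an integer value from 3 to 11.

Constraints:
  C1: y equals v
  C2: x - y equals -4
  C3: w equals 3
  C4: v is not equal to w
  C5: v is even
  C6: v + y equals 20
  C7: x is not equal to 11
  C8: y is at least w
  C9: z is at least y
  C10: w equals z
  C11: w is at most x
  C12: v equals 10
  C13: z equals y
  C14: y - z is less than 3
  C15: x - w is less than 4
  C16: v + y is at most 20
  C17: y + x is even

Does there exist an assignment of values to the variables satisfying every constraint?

Unsatisfiable

Constraint 3 fixes w = 3 and constraint 12 fixes v = 10. Constraints 1, 10, and 13 give w = z = y = v, so w = v. But 3 ≠ 10 — contradiction.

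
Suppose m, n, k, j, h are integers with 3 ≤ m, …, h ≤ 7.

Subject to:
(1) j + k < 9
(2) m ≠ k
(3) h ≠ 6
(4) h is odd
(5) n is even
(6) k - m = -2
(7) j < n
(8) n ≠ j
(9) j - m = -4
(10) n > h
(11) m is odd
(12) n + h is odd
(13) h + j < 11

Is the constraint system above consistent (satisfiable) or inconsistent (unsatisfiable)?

Satisfiable

Try m = 7, n = 6, k = 5, j = 3, h = 5.
Check constraint 1: j + k = 8; constraint 6: k - m = -2; constraint 9: j - m = -4. The remaining constraints are straightforward to verify.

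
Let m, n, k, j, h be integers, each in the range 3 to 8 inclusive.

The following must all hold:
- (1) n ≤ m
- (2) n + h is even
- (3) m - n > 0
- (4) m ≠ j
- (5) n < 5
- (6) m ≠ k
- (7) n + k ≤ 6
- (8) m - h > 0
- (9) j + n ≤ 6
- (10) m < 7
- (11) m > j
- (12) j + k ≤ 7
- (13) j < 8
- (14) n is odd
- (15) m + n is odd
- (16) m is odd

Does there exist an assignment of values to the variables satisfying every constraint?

Unsatisfiable

Constraint 16 makes m odd and constraint 14 makes n odd, so m + n must be even. Constraint 15 says m + n is odd — contradiction.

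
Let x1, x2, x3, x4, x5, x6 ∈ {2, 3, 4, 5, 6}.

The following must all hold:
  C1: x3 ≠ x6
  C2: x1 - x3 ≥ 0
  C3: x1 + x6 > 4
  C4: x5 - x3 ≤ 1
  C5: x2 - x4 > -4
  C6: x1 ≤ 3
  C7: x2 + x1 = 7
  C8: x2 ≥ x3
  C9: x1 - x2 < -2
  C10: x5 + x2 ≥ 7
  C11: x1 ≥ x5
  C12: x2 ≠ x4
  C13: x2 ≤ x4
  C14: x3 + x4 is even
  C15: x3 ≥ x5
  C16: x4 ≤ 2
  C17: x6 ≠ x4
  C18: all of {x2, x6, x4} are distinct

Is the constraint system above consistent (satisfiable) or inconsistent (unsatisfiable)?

From constraints 6 and 11: x5 ≤ x1 ≤ 3. From constraints 13 and 16: x2 ≤ x4 ≤ 2. Hence x5 + x2 ≤ 5. But constraint 10 requires x5 + x2 ≥ 7, and 7 > 5. Contradiction.

Unsatisfiable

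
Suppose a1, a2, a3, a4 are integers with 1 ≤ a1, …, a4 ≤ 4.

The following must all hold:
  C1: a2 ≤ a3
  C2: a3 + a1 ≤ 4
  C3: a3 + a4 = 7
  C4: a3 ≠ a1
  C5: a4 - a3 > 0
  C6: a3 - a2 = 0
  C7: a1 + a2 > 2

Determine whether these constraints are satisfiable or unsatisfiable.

Try a1 = 1, a2 = 3, a3 = 3, a4 = 4.
Check constraint 2: a3 + a1 = 4; constraint 3: a3 + a4 = 7. The remaining constraints are straightforward to verify.

Satisfiable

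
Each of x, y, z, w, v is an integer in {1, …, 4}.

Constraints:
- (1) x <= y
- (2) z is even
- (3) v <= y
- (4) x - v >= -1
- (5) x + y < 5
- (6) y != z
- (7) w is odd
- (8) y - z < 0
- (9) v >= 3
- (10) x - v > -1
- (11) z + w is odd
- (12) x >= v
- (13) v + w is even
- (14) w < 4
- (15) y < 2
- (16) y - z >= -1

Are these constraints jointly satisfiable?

From constraints 3 and 9: y ≥ v and v ≥ 3, so y ≥ 3. From constraint 15: y ≤ 1. But 1 < 3, so no value of y works.

Unsatisfiable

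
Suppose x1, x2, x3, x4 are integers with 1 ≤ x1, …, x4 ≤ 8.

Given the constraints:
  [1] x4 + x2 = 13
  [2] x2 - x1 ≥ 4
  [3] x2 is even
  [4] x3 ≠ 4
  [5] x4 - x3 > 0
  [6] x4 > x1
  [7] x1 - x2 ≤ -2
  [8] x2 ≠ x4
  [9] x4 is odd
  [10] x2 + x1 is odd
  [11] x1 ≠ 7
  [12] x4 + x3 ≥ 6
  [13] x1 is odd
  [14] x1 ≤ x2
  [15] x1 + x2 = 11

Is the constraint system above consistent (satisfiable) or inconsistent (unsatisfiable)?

Setting (x1, x2, x3, x4) = (3, 8, 2, 5) satisfies everything: constraint 1: x4 + x2 = 13; constraint 2: x2 - x1 = 5; constraint 5: x4 - x3 = 3, and the others follow.

Satisfiable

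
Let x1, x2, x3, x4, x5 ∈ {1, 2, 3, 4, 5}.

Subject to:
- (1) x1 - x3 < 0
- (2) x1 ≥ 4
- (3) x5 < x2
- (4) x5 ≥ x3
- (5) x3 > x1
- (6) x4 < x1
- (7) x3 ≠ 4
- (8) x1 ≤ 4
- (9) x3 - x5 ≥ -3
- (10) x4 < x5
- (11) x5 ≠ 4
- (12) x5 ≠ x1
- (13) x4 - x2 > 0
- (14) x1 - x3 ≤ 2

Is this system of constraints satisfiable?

Constraints 3, 4, 5, 6, and 13 give x1 < x3, x3 ≤ x5, x5 < x2, x2 < x4, x4 < x1. Chaining: x1 < x3 ≤ x5 < x2 < x4 < x1, which forces x1 < x1 — impossible.

Unsatisfiable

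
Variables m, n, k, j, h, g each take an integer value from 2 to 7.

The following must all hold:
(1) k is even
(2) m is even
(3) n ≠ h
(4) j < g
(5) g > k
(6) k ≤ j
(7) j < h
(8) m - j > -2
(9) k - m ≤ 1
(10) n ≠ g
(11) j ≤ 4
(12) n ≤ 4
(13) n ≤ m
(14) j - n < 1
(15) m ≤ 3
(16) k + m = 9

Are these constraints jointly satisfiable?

From constraints 6 and 11: k ≤ j ≤ 4. From constraint 15: m ≤ 3. Hence k + m ≤ 7. But constraint 16 requires k + m = 9, and 9 > 7. Contradiction.

Unsatisfiable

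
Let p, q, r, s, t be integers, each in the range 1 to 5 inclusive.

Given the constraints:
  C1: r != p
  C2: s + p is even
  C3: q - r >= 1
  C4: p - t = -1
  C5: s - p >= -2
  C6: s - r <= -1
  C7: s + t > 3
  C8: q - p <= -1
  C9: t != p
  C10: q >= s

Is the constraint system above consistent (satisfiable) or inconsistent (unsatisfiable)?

Constraints 3, 5, 6, and 8 give r − s ≥ 1, s − p ≥ -2, p − q ≥ 1, q − r ≥ 1.
Adding all 4 inequalities: the left sides telescope to 0, and the right sides sum to 1 + (-2) + 1 + 1 = 1. So 0 ≥ 1, which is false.

Unsatisfiable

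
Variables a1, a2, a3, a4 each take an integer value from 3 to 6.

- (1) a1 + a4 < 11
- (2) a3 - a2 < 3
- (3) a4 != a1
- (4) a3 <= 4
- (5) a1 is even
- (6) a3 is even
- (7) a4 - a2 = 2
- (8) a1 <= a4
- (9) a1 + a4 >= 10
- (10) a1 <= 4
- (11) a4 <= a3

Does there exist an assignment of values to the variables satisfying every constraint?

Unsatisfiable

From constraint 10: a1 ≤ 4. From constraints 4 and 11: a4 ≤ a3 ≤ 4. Hence a1 + a4 ≤ 8. But constraint 9 requires a1 + a4 ≥ 10, and 10 > 8. Contradiction.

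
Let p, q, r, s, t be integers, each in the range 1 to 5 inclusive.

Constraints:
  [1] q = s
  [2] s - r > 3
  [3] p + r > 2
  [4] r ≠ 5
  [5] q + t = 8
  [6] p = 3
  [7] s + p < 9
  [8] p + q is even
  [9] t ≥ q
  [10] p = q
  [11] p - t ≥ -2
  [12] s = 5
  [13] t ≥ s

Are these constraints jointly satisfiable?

Unsatisfiable

Constraint 6 fixes p = 3 and constraint 12 fixes s = 5. Constraints 1 and 10 give p = q = s, so p = s. But 3 ≠ 5 — contradiction.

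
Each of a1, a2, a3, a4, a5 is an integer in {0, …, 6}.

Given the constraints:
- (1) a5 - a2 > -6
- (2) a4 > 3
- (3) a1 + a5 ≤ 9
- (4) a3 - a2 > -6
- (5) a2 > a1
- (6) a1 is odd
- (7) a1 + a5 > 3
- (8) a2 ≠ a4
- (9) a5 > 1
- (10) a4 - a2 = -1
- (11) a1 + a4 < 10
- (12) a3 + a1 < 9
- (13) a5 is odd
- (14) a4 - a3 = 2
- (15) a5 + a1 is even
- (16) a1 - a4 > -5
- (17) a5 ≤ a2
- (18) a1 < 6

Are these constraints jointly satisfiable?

Satisfiable

Take a1 = 3, a2 = 6, a3 = 3, a4 = 5, a5 = 3. Then constraint 1: a5 - a2 = -3; constraint 3: a1 + a5 = 6, and every other listed constraint is also met.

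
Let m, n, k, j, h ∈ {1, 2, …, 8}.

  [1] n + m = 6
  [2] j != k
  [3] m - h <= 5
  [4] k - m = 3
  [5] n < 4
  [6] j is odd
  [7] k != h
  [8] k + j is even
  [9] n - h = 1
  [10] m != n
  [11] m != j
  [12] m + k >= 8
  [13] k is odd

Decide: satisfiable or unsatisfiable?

Satisfiable

One satisfying assignment is m = 4, n = 2, k = 7, j = 3, h = 1.
For the less obvious constraints — constraint 1: n + m = 6; constraint 3: m - h = 3; constraint 4: k - m = 3 — and the others hold by inspection.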